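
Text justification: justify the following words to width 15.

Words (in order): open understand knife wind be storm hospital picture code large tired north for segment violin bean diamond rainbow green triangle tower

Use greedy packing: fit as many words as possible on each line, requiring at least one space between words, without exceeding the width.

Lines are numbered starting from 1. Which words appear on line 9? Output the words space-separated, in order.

Line 1: ['open', 'understand'] (min_width=15, slack=0)
Line 2: ['knife', 'wind', 'be'] (min_width=13, slack=2)
Line 3: ['storm', 'hospital'] (min_width=14, slack=1)
Line 4: ['picture', 'code'] (min_width=12, slack=3)
Line 5: ['large', 'tired'] (min_width=11, slack=4)
Line 6: ['north', 'for'] (min_width=9, slack=6)
Line 7: ['segment', 'violin'] (min_width=14, slack=1)
Line 8: ['bean', 'diamond'] (min_width=12, slack=3)
Line 9: ['rainbow', 'green'] (min_width=13, slack=2)
Line 10: ['triangle', 'tower'] (min_width=14, slack=1)

Answer: rainbow green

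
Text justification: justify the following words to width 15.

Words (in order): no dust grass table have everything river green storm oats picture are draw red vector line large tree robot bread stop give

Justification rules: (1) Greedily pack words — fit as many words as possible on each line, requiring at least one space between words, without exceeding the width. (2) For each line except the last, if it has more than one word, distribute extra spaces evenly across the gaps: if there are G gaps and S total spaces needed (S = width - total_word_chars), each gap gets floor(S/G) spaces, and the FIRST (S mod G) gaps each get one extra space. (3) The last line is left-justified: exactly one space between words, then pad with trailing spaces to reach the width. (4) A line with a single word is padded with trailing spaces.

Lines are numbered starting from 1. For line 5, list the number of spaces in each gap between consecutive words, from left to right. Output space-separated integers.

Line 1: ['no', 'dust', 'grass'] (min_width=13, slack=2)
Line 2: ['table', 'have'] (min_width=10, slack=5)
Line 3: ['everything'] (min_width=10, slack=5)
Line 4: ['river', 'green'] (min_width=11, slack=4)
Line 5: ['storm', 'oats'] (min_width=10, slack=5)
Line 6: ['picture', 'are'] (min_width=11, slack=4)
Line 7: ['draw', 'red', 'vector'] (min_width=15, slack=0)
Line 8: ['line', 'large', 'tree'] (min_width=15, slack=0)
Line 9: ['robot', 'bread'] (min_width=11, slack=4)
Line 10: ['stop', 'give'] (min_width=9, slack=6)

Answer: 6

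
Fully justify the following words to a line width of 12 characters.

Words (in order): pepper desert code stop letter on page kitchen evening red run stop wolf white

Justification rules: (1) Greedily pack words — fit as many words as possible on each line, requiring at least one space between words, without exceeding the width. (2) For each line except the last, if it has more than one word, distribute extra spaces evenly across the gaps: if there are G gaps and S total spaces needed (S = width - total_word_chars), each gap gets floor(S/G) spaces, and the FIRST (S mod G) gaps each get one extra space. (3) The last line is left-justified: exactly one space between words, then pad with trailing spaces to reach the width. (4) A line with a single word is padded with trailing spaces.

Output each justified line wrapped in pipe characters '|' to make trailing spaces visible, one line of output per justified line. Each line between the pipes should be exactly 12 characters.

Line 1: ['pepper'] (min_width=6, slack=6)
Line 2: ['desert', 'code'] (min_width=11, slack=1)
Line 3: ['stop', 'letter'] (min_width=11, slack=1)
Line 4: ['on', 'page'] (min_width=7, slack=5)
Line 5: ['kitchen'] (min_width=7, slack=5)
Line 6: ['evening', 'red'] (min_width=11, slack=1)
Line 7: ['run', 'stop'] (min_width=8, slack=4)
Line 8: ['wolf', 'white'] (min_width=10, slack=2)

Answer: |pepper      |
|desert  code|
|stop  letter|
|on      page|
|kitchen     |
|evening  red|
|run     stop|
|wolf white  |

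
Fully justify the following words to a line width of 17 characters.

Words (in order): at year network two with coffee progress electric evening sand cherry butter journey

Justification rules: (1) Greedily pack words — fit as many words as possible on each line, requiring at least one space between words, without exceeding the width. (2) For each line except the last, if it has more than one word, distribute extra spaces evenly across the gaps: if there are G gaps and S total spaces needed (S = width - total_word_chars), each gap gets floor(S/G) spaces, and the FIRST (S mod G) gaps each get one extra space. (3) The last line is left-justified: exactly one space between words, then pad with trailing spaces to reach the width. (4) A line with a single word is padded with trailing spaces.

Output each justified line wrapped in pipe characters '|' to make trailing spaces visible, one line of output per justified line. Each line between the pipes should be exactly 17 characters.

Line 1: ['at', 'year', 'network'] (min_width=15, slack=2)
Line 2: ['two', 'with', 'coffee'] (min_width=15, slack=2)
Line 3: ['progress', 'electric'] (min_width=17, slack=0)
Line 4: ['evening', 'sand'] (min_width=12, slack=5)
Line 5: ['cherry', 'butter'] (min_width=13, slack=4)
Line 6: ['journey'] (min_width=7, slack=10)

Answer: |at  year  network|
|two  with  coffee|
|progress electric|
|evening      sand|
|cherry     butter|
|journey          |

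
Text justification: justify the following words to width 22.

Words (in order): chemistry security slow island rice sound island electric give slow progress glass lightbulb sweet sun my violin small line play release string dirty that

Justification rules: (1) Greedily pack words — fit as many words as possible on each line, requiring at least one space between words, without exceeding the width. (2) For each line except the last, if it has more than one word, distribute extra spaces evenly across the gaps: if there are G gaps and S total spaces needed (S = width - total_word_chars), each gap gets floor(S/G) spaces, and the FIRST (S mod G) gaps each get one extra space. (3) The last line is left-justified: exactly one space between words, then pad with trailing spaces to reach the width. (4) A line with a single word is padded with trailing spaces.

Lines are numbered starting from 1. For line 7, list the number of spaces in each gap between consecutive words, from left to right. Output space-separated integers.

Line 1: ['chemistry', 'security'] (min_width=18, slack=4)
Line 2: ['slow', 'island', 'rice', 'sound'] (min_width=22, slack=0)
Line 3: ['island', 'electric', 'give'] (min_width=20, slack=2)
Line 4: ['slow', 'progress', 'glass'] (min_width=19, slack=3)
Line 5: ['lightbulb', 'sweet', 'sun', 'my'] (min_width=22, slack=0)
Line 6: ['violin', 'small', 'line', 'play'] (min_width=22, slack=0)
Line 7: ['release', 'string', 'dirty'] (min_width=20, slack=2)
Line 8: ['that'] (min_width=4, slack=18)

Answer: 2 2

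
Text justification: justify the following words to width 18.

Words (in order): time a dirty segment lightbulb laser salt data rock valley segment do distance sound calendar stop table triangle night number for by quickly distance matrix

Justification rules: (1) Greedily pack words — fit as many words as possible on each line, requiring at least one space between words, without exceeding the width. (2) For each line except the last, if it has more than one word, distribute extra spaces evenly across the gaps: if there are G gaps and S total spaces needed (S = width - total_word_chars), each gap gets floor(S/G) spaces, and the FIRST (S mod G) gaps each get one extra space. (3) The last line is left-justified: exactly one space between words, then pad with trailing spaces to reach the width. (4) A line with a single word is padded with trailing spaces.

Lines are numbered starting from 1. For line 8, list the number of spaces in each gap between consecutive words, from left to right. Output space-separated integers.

Answer: 5

Derivation:
Line 1: ['time', 'a', 'dirty'] (min_width=12, slack=6)
Line 2: ['segment', 'lightbulb'] (min_width=17, slack=1)
Line 3: ['laser', 'salt', 'data'] (min_width=15, slack=3)
Line 4: ['rock', 'valley'] (min_width=11, slack=7)
Line 5: ['segment', 'do'] (min_width=10, slack=8)
Line 6: ['distance', 'sound'] (min_width=14, slack=4)
Line 7: ['calendar', 'stop'] (min_width=13, slack=5)
Line 8: ['table', 'triangle'] (min_width=14, slack=4)
Line 9: ['night', 'number', 'for'] (min_width=16, slack=2)
Line 10: ['by', 'quickly'] (min_width=10, slack=8)
Line 11: ['distance', 'matrix'] (min_width=15, slack=3)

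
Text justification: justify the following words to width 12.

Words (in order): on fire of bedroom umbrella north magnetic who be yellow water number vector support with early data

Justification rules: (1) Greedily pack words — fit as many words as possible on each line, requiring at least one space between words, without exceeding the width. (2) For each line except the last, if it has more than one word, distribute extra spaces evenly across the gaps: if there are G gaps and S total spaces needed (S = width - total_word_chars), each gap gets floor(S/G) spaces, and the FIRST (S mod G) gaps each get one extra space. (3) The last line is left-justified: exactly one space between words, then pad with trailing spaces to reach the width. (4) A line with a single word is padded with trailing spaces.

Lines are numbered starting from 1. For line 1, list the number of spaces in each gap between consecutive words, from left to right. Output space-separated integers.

Line 1: ['on', 'fire', 'of'] (min_width=10, slack=2)
Line 2: ['bedroom'] (min_width=7, slack=5)
Line 3: ['umbrella'] (min_width=8, slack=4)
Line 4: ['north'] (min_width=5, slack=7)
Line 5: ['magnetic', 'who'] (min_width=12, slack=0)
Line 6: ['be', 'yellow'] (min_width=9, slack=3)
Line 7: ['water', 'number'] (min_width=12, slack=0)
Line 8: ['vector'] (min_width=6, slack=6)
Line 9: ['support', 'with'] (min_width=12, slack=0)
Line 10: ['early', 'data'] (min_width=10, slack=2)

Answer: 2 2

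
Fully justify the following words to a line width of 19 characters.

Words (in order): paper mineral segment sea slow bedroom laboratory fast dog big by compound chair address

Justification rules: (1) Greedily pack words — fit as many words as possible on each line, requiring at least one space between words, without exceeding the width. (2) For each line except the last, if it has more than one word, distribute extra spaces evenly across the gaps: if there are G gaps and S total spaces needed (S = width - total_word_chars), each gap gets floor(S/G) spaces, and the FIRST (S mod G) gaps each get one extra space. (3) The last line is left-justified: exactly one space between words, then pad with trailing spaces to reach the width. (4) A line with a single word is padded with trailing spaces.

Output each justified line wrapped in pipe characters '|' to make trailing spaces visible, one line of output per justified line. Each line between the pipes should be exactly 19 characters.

Line 1: ['paper', 'mineral'] (min_width=13, slack=6)
Line 2: ['segment', 'sea', 'slow'] (min_width=16, slack=3)
Line 3: ['bedroom', 'laboratory'] (min_width=18, slack=1)
Line 4: ['fast', 'dog', 'big', 'by'] (min_width=15, slack=4)
Line 5: ['compound', 'chair'] (min_width=14, slack=5)
Line 6: ['address'] (min_width=7, slack=12)

Answer: |paper       mineral|
|segment   sea  slow|
|bedroom  laboratory|
|fast   dog  big  by|
|compound      chair|
|address            |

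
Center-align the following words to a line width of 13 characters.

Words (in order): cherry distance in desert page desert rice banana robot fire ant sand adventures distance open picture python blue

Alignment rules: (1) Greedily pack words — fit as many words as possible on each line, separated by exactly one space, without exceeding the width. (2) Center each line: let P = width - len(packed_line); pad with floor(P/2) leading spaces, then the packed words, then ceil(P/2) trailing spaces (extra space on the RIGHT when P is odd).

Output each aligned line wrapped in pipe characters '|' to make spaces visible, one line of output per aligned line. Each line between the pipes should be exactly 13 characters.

Line 1: ['cherry'] (min_width=6, slack=7)
Line 2: ['distance', 'in'] (min_width=11, slack=2)
Line 3: ['desert', 'page'] (min_width=11, slack=2)
Line 4: ['desert', 'rice'] (min_width=11, slack=2)
Line 5: ['banana', 'robot'] (min_width=12, slack=1)
Line 6: ['fire', 'ant', 'sand'] (min_width=13, slack=0)
Line 7: ['adventures'] (min_width=10, slack=3)
Line 8: ['distance', 'open'] (min_width=13, slack=0)
Line 9: ['picture'] (min_width=7, slack=6)
Line 10: ['python', 'blue'] (min_width=11, slack=2)

Answer: |   cherry    |
| distance in |
| desert page |
| desert rice |
|banana robot |
|fire ant sand|
| adventures  |
|distance open|
|   picture   |
| python blue |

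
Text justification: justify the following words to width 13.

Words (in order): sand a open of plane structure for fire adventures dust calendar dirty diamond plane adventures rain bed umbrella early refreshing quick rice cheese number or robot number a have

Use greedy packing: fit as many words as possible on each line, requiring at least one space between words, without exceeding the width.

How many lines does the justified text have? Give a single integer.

Line 1: ['sand', 'a', 'open'] (min_width=11, slack=2)
Line 2: ['of', 'plane'] (min_width=8, slack=5)
Line 3: ['structure', 'for'] (min_width=13, slack=0)
Line 4: ['fire'] (min_width=4, slack=9)
Line 5: ['adventures'] (min_width=10, slack=3)
Line 6: ['dust', 'calendar'] (min_width=13, slack=0)
Line 7: ['dirty', 'diamond'] (min_width=13, slack=0)
Line 8: ['plane'] (min_width=5, slack=8)
Line 9: ['adventures'] (min_width=10, slack=3)
Line 10: ['rain', 'bed'] (min_width=8, slack=5)
Line 11: ['umbrella'] (min_width=8, slack=5)
Line 12: ['early'] (min_width=5, slack=8)
Line 13: ['refreshing'] (min_width=10, slack=3)
Line 14: ['quick', 'rice'] (min_width=10, slack=3)
Line 15: ['cheese', 'number'] (min_width=13, slack=0)
Line 16: ['or', 'robot'] (min_width=8, slack=5)
Line 17: ['number', 'a', 'have'] (min_width=13, slack=0)
Total lines: 17

Answer: 17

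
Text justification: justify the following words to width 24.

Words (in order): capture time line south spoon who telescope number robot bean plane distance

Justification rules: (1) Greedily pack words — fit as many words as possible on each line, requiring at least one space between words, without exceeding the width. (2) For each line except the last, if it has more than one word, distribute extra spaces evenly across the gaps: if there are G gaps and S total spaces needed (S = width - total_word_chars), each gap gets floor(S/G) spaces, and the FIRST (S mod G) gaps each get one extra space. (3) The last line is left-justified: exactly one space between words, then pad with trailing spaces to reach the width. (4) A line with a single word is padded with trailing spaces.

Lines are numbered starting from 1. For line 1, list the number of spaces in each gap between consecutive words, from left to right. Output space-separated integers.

Line 1: ['capture', 'time', 'line', 'south'] (min_width=23, slack=1)
Line 2: ['spoon', 'who', 'telescope'] (min_width=19, slack=5)
Line 3: ['number', 'robot', 'bean', 'plane'] (min_width=23, slack=1)
Line 4: ['distance'] (min_width=8, slack=16)

Answer: 2 1 1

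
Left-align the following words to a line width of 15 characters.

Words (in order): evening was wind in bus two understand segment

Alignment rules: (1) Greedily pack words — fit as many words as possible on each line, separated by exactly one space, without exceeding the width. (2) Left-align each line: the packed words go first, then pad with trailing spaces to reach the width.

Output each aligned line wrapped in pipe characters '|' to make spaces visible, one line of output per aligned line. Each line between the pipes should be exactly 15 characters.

Line 1: ['evening', 'was'] (min_width=11, slack=4)
Line 2: ['wind', 'in', 'bus', 'two'] (min_width=15, slack=0)
Line 3: ['understand'] (min_width=10, slack=5)
Line 4: ['segment'] (min_width=7, slack=8)

Answer: |evening was    |
|wind in bus two|
|understand     |
|segment        |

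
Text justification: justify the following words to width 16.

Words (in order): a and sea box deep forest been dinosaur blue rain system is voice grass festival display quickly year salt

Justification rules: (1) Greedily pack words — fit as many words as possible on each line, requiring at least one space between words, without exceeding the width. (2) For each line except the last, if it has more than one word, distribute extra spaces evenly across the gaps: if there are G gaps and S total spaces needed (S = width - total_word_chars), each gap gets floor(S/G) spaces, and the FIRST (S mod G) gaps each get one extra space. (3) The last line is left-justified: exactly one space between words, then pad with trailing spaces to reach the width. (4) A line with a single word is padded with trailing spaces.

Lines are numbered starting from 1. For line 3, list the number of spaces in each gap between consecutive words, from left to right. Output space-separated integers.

Line 1: ['a', 'and', 'sea', 'box'] (min_width=13, slack=3)
Line 2: ['deep', 'forest', 'been'] (min_width=16, slack=0)
Line 3: ['dinosaur', 'blue'] (min_width=13, slack=3)
Line 4: ['rain', 'system', 'is'] (min_width=14, slack=2)
Line 5: ['voice', 'grass'] (min_width=11, slack=5)
Line 6: ['festival', 'display'] (min_width=16, slack=0)
Line 7: ['quickly', 'year'] (min_width=12, slack=4)
Line 8: ['salt'] (min_width=4, slack=12)

Answer: 4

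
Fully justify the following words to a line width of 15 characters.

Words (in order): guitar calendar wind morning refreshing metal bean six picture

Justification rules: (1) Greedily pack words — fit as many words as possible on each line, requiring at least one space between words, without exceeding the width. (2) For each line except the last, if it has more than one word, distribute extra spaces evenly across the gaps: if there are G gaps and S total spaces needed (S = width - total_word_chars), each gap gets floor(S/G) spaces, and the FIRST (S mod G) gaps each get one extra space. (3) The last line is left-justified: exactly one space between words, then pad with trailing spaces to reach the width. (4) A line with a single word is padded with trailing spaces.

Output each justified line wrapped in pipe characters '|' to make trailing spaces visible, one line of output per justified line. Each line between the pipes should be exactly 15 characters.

Answer: |guitar calendar|
|wind    morning|
|refreshing     |
|metal  bean six|
|picture        |

Derivation:
Line 1: ['guitar', 'calendar'] (min_width=15, slack=0)
Line 2: ['wind', 'morning'] (min_width=12, slack=3)
Line 3: ['refreshing'] (min_width=10, slack=5)
Line 4: ['metal', 'bean', 'six'] (min_width=14, slack=1)
Line 5: ['picture'] (min_width=7, slack=8)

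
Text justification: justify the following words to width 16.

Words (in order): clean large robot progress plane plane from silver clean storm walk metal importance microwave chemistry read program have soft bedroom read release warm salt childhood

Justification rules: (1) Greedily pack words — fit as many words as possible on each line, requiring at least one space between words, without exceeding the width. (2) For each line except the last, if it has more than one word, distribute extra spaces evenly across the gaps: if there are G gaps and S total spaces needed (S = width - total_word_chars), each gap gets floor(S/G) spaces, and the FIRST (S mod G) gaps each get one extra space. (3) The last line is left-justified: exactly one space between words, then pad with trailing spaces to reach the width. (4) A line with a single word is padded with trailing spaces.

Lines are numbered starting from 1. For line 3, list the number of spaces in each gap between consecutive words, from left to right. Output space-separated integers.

Answer: 1 1

Derivation:
Line 1: ['clean', 'large'] (min_width=11, slack=5)
Line 2: ['robot', 'progress'] (min_width=14, slack=2)
Line 3: ['plane', 'plane', 'from'] (min_width=16, slack=0)
Line 4: ['silver', 'clean'] (min_width=12, slack=4)
Line 5: ['storm', 'walk', 'metal'] (min_width=16, slack=0)
Line 6: ['importance'] (min_width=10, slack=6)
Line 7: ['microwave'] (min_width=9, slack=7)
Line 8: ['chemistry', 'read'] (min_width=14, slack=2)
Line 9: ['program', 'have'] (min_width=12, slack=4)
Line 10: ['soft', 'bedroom'] (min_width=12, slack=4)
Line 11: ['read', 'release'] (min_width=12, slack=4)
Line 12: ['warm', 'salt'] (min_width=9, slack=7)
Line 13: ['childhood'] (min_width=9, slack=7)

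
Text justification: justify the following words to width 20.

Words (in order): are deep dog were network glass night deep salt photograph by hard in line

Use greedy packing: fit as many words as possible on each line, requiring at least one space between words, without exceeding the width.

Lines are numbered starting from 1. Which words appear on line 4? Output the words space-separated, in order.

Answer: by hard in line

Derivation:
Line 1: ['are', 'deep', 'dog', 'were'] (min_width=17, slack=3)
Line 2: ['network', 'glass', 'night'] (min_width=19, slack=1)
Line 3: ['deep', 'salt', 'photograph'] (min_width=20, slack=0)
Line 4: ['by', 'hard', 'in', 'line'] (min_width=15, slack=5)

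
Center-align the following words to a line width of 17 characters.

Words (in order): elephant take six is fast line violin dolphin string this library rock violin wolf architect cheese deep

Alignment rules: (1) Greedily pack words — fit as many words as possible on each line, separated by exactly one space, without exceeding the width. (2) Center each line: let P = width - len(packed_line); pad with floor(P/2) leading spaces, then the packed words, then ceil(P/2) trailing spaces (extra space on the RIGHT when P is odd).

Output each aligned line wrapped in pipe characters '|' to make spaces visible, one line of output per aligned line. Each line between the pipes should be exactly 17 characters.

Answer: |elephant take six|
|  is fast line   |
| violin dolphin  |
|   string this   |
|  library rock   |
|   violin wolf   |
|architect cheese |
|      deep       |

Derivation:
Line 1: ['elephant', 'take', 'six'] (min_width=17, slack=0)
Line 2: ['is', 'fast', 'line'] (min_width=12, slack=5)
Line 3: ['violin', 'dolphin'] (min_width=14, slack=3)
Line 4: ['string', 'this'] (min_width=11, slack=6)
Line 5: ['library', 'rock'] (min_width=12, slack=5)
Line 6: ['violin', 'wolf'] (min_width=11, slack=6)
Line 7: ['architect', 'cheese'] (min_width=16, slack=1)
Line 8: ['deep'] (min_width=4, slack=13)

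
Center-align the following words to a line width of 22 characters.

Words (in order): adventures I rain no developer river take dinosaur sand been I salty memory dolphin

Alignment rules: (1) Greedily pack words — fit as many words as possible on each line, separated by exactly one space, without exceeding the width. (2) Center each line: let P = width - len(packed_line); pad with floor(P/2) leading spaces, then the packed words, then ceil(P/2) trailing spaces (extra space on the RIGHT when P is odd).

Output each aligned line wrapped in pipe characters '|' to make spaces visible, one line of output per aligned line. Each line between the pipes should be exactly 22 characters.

Answer: | adventures I rain no |
| developer river take |
| dinosaur sand been I |
| salty memory dolphin |

Derivation:
Line 1: ['adventures', 'I', 'rain', 'no'] (min_width=20, slack=2)
Line 2: ['developer', 'river', 'take'] (min_width=20, slack=2)
Line 3: ['dinosaur', 'sand', 'been', 'I'] (min_width=20, slack=2)
Line 4: ['salty', 'memory', 'dolphin'] (min_width=20, slack=2)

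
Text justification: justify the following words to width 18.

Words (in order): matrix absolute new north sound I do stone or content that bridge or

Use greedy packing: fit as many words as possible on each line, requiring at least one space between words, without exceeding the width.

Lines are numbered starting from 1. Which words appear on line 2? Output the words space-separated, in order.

Line 1: ['matrix', 'absolute'] (min_width=15, slack=3)
Line 2: ['new', 'north', 'sound', 'I'] (min_width=17, slack=1)
Line 3: ['do', 'stone', 'or'] (min_width=11, slack=7)
Line 4: ['content', 'that'] (min_width=12, slack=6)
Line 5: ['bridge', 'or'] (min_width=9, slack=9)

Answer: new north sound I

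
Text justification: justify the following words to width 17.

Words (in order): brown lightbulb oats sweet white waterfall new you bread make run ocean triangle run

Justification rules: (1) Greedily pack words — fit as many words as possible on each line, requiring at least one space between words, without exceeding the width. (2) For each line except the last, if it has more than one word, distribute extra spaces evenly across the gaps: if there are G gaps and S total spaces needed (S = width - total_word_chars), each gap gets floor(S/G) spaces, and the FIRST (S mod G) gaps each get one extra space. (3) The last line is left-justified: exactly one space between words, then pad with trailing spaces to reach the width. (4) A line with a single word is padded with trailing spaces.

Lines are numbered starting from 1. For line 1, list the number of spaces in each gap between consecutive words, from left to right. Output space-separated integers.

Answer: 3

Derivation:
Line 1: ['brown', 'lightbulb'] (min_width=15, slack=2)
Line 2: ['oats', 'sweet', 'white'] (min_width=16, slack=1)
Line 3: ['waterfall', 'new', 'you'] (min_width=17, slack=0)
Line 4: ['bread', 'make', 'run'] (min_width=14, slack=3)
Line 5: ['ocean', 'triangle'] (min_width=14, slack=3)
Line 6: ['run'] (min_width=3, slack=14)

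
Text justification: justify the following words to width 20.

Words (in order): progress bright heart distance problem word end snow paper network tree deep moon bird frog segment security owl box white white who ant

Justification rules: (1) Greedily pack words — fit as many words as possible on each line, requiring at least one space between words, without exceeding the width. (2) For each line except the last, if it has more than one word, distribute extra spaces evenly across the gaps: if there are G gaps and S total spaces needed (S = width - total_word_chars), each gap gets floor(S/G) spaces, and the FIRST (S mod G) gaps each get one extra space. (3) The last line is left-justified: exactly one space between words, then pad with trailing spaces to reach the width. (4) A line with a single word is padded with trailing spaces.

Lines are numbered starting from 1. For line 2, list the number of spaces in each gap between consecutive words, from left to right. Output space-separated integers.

Answer: 7

Derivation:
Line 1: ['progress', 'bright'] (min_width=15, slack=5)
Line 2: ['heart', 'distance'] (min_width=14, slack=6)
Line 3: ['problem', 'word', 'end'] (min_width=16, slack=4)
Line 4: ['snow', 'paper', 'network'] (min_width=18, slack=2)
Line 5: ['tree', 'deep', 'moon', 'bird'] (min_width=19, slack=1)
Line 6: ['frog', 'segment'] (min_width=12, slack=8)
Line 7: ['security', 'owl', 'box'] (min_width=16, slack=4)
Line 8: ['white', 'white', 'who', 'ant'] (min_width=19, slack=1)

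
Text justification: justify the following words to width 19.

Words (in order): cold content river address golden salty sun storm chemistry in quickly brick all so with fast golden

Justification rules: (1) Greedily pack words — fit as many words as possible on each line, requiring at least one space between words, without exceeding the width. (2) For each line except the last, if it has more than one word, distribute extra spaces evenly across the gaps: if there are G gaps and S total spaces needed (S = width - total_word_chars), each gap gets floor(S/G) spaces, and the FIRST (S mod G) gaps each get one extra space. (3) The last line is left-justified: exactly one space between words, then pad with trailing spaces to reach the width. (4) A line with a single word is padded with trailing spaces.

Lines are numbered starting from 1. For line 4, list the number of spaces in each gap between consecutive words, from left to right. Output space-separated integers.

Answer: 8

Derivation:
Line 1: ['cold', 'content', 'river'] (min_width=18, slack=1)
Line 2: ['address', 'golden'] (min_width=14, slack=5)
Line 3: ['salty', 'sun', 'storm'] (min_width=15, slack=4)
Line 4: ['chemistry', 'in'] (min_width=12, slack=7)
Line 5: ['quickly', 'brick', 'all'] (min_width=17, slack=2)
Line 6: ['so', 'with', 'fast', 'golden'] (min_width=19, slack=0)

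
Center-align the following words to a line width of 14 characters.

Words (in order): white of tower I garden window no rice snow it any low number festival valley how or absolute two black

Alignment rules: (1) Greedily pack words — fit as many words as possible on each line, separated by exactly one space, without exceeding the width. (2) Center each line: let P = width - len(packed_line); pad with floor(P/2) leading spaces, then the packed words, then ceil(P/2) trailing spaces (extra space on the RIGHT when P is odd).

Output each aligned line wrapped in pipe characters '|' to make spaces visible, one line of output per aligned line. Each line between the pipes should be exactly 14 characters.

Line 1: ['white', 'of', 'tower'] (min_width=14, slack=0)
Line 2: ['I', 'garden'] (min_width=8, slack=6)
Line 3: ['window', 'no', 'rice'] (min_width=14, slack=0)
Line 4: ['snow', 'it', 'any'] (min_width=11, slack=3)
Line 5: ['low', 'number'] (min_width=10, slack=4)
Line 6: ['festival'] (min_width=8, slack=6)
Line 7: ['valley', 'how', 'or'] (min_width=13, slack=1)
Line 8: ['absolute', 'two'] (min_width=12, slack=2)
Line 9: ['black'] (min_width=5, slack=9)

Answer: |white of tower|
|   I garden   |
|window no rice|
| snow it any  |
|  low number  |
|   festival   |
|valley how or |
| absolute two |
|    black     |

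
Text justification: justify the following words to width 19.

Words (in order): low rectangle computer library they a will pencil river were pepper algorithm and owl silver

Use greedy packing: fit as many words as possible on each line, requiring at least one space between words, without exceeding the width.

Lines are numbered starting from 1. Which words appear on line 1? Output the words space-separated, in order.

Line 1: ['low', 'rectangle'] (min_width=13, slack=6)
Line 2: ['computer', 'library'] (min_width=16, slack=3)
Line 3: ['they', 'a', 'will', 'pencil'] (min_width=18, slack=1)
Line 4: ['river', 'were', 'pepper'] (min_width=17, slack=2)
Line 5: ['algorithm', 'and', 'owl'] (min_width=17, slack=2)
Line 6: ['silver'] (min_width=6, slack=13)

Answer: low rectangle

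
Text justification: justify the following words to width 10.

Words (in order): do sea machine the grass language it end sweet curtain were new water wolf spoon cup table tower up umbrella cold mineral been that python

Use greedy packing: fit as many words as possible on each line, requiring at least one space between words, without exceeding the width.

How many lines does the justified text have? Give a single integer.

Line 1: ['do', 'sea'] (min_width=6, slack=4)
Line 2: ['machine'] (min_width=7, slack=3)
Line 3: ['the', 'grass'] (min_width=9, slack=1)
Line 4: ['language'] (min_width=8, slack=2)
Line 5: ['it', 'end'] (min_width=6, slack=4)
Line 6: ['sweet'] (min_width=5, slack=5)
Line 7: ['curtain'] (min_width=7, slack=3)
Line 8: ['were', 'new'] (min_width=8, slack=2)
Line 9: ['water', 'wolf'] (min_width=10, slack=0)
Line 10: ['spoon', 'cup'] (min_width=9, slack=1)
Line 11: ['table'] (min_width=5, slack=5)
Line 12: ['tower', 'up'] (min_width=8, slack=2)
Line 13: ['umbrella'] (min_width=8, slack=2)
Line 14: ['cold'] (min_width=4, slack=6)
Line 15: ['mineral'] (min_width=7, slack=3)
Line 16: ['been', 'that'] (min_width=9, slack=1)
Line 17: ['python'] (min_width=6, slack=4)
Total lines: 17

Answer: 17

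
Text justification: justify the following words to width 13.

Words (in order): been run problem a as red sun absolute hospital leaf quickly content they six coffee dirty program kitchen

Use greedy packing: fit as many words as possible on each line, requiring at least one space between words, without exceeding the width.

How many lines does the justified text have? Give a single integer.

Answer: 10

Derivation:
Line 1: ['been', 'run'] (min_width=8, slack=5)
Line 2: ['problem', 'a', 'as'] (min_width=12, slack=1)
Line 3: ['red', 'sun'] (min_width=7, slack=6)
Line 4: ['absolute'] (min_width=8, slack=5)
Line 5: ['hospital', 'leaf'] (min_width=13, slack=0)
Line 6: ['quickly'] (min_width=7, slack=6)
Line 7: ['content', 'they'] (min_width=12, slack=1)
Line 8: ['six', 'coffee'] (min_width=10, slack=3)
Line 9: ['dirty', 'program'] (min_width=13, slack=0)
Line 10: ['kitchen'] (min_width=7, slack=6)
Total lines: 10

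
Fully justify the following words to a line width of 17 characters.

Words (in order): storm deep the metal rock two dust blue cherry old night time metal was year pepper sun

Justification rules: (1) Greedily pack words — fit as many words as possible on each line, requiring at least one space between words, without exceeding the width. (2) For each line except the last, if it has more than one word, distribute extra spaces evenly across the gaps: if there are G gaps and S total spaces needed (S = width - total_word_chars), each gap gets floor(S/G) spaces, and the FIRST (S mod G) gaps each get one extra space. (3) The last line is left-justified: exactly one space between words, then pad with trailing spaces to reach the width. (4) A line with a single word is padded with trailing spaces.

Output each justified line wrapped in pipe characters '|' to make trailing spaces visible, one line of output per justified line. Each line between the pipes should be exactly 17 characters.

Answer: |storm   deep  the|
|metal   rock  two|
|dust  blue cherry|
|old   night  time|
|metal   was  year|
|pepper sun       |

Derivation:
Line 1: ['storm', 'deep', 'the'] (min_width=14, slack=3)
Line 2: ['metal', 'rock', 'two'] (min_width=14, slack=3)
Line 3: ['dust', 'blue', 'cherry'] (min_width=16, slack=1)
Line 4: ['old', 'night', 'time'] (min_width=14, slack=3)
Line 5: ['metal', 'was', 'year'] (min_width=14, slack=3)
Line 6: ['pepper', 'sun'] (min_width=10, slack=7)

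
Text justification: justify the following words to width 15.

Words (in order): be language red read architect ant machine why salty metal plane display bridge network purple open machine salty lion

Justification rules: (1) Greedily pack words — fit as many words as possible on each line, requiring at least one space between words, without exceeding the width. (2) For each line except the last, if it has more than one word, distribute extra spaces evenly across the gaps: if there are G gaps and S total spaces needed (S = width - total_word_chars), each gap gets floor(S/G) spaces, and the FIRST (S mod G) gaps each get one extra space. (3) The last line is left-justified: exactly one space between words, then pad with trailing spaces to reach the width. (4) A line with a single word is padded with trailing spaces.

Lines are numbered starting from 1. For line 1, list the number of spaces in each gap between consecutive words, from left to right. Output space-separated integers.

Line 1: ['be', 'language', 'red'] (min_width=15, slack=0)
Line 2: ['read', 'architect'] (min_width=14, slack=1)
Line 3: ['ant', 'machine', 'why'] (min_width=15, slack=0)
Line 4: ['salty', 'metal'] (min_width=11, slack=4)
Line 5: ['plane', 'display'] (min_width=13, slack=2)
Line 6: ['bridge', 'network'] (min_width=14, slack=1)
Line 7: ['purple', 'open'] (min_width=11, slack=4)
Line 8: ['machine', 'salty'] (min_width=13, slack=2)
Line 9: ['lion'] (min_width=4, slack=11)

Answer: 1 1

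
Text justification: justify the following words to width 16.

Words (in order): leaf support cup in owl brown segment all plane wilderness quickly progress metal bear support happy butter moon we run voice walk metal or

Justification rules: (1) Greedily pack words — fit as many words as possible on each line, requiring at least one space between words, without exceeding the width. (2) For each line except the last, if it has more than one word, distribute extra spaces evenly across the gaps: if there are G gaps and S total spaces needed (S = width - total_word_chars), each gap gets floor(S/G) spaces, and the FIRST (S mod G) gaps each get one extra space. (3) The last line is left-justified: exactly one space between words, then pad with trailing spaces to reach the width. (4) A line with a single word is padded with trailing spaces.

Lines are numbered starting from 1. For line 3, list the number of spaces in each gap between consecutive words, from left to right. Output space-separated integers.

Answer: 6

Derivation:
Line 1: ['leaf', 'support', 'cup'] (min_width=16, slack=0)
Line 2: ['in', 'owl', 'brown'] (min_width=12, slack=4)
Line 3: ['segment', 'all'] (min_width=11, slack=5)
Line 4: ['plane', 'wilderness'] (min_width=16, slack=0)
Line 5: ['quickly', 'progress'] (min_width=16, slack=0)
Line 6: ['metal', 'bear'] (min_width=10, slack=6)
Line 7: ['support', 'happy'] (min_width=13, slack=3)
Line 8: ['butter', 'moon', 'we'] (min_width=14, slack=2)
Line 9: ['run', 'voice', 'walk'] (min_width=14, slack=2)
Line 10: ['metal', 'or'] (min_width=8, slack=8)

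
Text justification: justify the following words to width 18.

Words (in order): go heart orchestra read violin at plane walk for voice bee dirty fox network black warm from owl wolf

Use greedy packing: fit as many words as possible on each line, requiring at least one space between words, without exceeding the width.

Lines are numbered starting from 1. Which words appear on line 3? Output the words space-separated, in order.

Answer: plane walk for

Derivation:
Line 1: ['go', 'heart', 'orchestra'] (min_width=18, slack=0)
Line 2: ['read', 'violin', 'at'] (min_width=14, slack=4)
Line 3: ['plane', 'walk', 'for'] (min_width=14, slack=4)
Line 4: ['voice', 'bee', 'dirty'] (min_width=15, slack=3)
Line 5: ['fox', 'network', 'black'] (min_width=17, slack=1)
Line 6: ['warm', 'from', 'owl', 'wolf'] (min_width=18, slack=0)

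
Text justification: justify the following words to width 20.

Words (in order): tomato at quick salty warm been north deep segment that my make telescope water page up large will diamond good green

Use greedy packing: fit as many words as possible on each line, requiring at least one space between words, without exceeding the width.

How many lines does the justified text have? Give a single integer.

Line 1: ['tomato', 'at', 'quick'] (min_width=15, slack=5)
Line 2: ['salty', 'warm', 'been'] (min_width=15, slack=5)
Line 3: ['north', 'deep', 'segment'] (min_width=18, slack=2)
Line 4: ['that', 'my', 'make'] (min_width=12, slack=8)
Line 5: ['telescope', 'water', 'page'] (min_width=20, slack=0)
Line 6: ['up', 'large', 'will'] (min_width=13, slack=7)
Line 7: ['diamond', 'good', 'green'] (min_width=18, slack=2)
Total lines: 7

Answer: 7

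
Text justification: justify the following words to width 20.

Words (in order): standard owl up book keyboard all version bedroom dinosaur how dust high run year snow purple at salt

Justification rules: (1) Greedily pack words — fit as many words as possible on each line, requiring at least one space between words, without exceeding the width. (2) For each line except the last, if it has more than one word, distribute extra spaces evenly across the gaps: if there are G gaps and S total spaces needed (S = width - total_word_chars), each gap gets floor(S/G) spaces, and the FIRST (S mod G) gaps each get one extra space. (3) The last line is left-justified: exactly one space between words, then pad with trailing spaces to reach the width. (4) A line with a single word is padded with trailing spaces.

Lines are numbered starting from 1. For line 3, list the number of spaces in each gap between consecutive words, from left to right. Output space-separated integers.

Line 1: ['standard', 'owl', 'up', 'book'] (min_width=20, slack=0)
Line 2: ['keyboard', 'all', 'version'] (min_width=20, slack=0)
Line 3: ['bedroom', 'dinosaur', 'how'] (min_width=20, slack=0)
Line 4: ['dust', 'high', 'run', 'year'] (min_width=18, slack=2)
Line 5: ['snow', 'purple', 'at', 'salt'] (min_width=19, slack=1)

Answer: 1 1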